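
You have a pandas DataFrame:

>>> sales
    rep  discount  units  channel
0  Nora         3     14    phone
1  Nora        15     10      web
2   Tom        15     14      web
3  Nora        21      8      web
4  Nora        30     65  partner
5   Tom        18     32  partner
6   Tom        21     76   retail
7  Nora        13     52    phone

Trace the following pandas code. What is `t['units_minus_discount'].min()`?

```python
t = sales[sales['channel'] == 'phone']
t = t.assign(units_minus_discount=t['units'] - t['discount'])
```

11

filter rows where channel == 'phone':
    rep  discount  units channel
0  Nora         3     14   phone
7  Nora        13     52   phone
add column units_minus_discount = t['units'] - t['discount']:
    rep  discount  units channel  units_minus_discount
0  Nora         3     14   phone                    11
7  Nora        13     52   phone                    39
Finally, min of column 'units_minus_discount' = 11.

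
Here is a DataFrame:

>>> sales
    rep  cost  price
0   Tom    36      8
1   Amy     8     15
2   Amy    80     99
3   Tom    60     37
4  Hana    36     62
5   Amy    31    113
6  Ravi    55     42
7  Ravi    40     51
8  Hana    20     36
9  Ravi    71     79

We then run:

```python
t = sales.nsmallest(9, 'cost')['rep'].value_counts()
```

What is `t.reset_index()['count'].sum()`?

take 9 rows with smallest cost:
    rep  cost  price
1   Amy     8     15
8  Hana    20     36
5   Amy    31    113
0   Tom    36      8
4  Hana    36     62
7  Ravi    40     51
6  Ravi    55     42
3   Tom    60     37
9  Ravi    71     79
value_counts of rep:
rep
Ravi    3
Amy     2
Hana    2
Tom     2
Name: count, dtype: int64
reset_index():
    rep  count
0  Ravi      3
1   Amy      2
2  Hana      2
3   Tom      2
Then the sum of column 'count': 9

9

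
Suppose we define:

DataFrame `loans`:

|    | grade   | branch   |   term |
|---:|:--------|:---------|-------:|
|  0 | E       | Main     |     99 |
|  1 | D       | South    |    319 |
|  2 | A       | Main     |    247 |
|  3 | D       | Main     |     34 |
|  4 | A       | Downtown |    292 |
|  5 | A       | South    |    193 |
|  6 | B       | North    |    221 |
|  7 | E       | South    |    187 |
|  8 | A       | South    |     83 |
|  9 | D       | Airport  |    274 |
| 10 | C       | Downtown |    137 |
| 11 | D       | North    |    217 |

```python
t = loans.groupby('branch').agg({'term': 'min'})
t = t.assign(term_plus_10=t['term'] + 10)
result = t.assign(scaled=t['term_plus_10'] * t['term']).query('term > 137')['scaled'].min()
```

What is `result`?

49259

group by branch, min of term:
          term
branch        
Airport    274
Downtown   137
Main        34
North      217
South       83
add column term_plus_10 = t['term'] + 10:
          term  term_plus_10
branch                      
Airport    274           284
Downtown   137           147
Main        34            44
North      217           227
South       83            93
add column scaled = t['term_plus_10'] * t['term']:
          term  term_plus_10  scaled
branch                              
Airport    274           284   77816
Downtown   137           147   20139
Main        34            44    1496
North      217           227   49259
South       83            93    7719
filter rows where term > 137:
         term  term_plus_10  scaled
branch                             
Airport   274           284   77816
North     217           227   49259
Hence 49259.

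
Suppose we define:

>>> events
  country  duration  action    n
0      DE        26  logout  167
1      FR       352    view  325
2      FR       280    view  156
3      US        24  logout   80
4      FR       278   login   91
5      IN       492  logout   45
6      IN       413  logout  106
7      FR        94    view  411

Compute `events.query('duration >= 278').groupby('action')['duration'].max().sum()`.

filter rows where duration >= 278:
  country  duration  action    n
1      FR       352    view  325
2      FR       280    view  156
4      FR       278   login   91
5      IN       492  logout   45
6      IN       413  logout  106
group by action, max of duration:
action
login     278
logout    492
view      352
Name: duration, dtype: int64
Reading off the sum of the resulting series, we get 1122.

1122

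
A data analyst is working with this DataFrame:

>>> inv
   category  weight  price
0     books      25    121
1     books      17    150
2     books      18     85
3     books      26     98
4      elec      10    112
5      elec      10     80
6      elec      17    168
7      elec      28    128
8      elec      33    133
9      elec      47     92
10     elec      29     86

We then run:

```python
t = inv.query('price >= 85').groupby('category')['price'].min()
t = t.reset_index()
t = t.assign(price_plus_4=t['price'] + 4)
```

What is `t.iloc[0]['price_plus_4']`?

89

filter rows where price >= 85:
   category  weight  price
0     books      25    121
1     books      17    150
2     books      18     85
3     books      26     98
4      elec      10    112
6      elec      17    168
7      elec      28    128
8      elec      33    133
9      elec      47     92
10     elec      29     86
group by category, min of price:
category
books    85
elec     86
Name: price, dtype: int64
reset_index():
  category  price
0    books     85
1     elec     86
add column price_plus_4 = t['price'] + 4:
  category  price  price_plus_4
0    books     85            89
1     elec     86            90
Then the value at position 0, column 'price_plus_4': 89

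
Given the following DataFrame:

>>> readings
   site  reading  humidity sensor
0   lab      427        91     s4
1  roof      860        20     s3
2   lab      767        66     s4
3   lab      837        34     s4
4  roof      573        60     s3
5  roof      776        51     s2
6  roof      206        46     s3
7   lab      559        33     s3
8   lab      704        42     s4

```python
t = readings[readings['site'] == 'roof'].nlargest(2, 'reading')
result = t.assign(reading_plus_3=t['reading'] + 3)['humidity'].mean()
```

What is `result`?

filter rows where site == 'roof':
   site  reading  humidity sensor
1  roof      860        20     s3
4  roof      573        60     s3
5  roof      776        51     s2
6  roof      206        46     s3
take 2 rows with largest reading:
   site  reading  humidity sensor
1  roof      860        20     s3
5  roof      776        51     s2
add column reading_plus_3 = t['reading'] + 3:
   site  reading  humidity sensor  reading_plus_3
1  roof      860        20     s3             863
5  roof      776        51     s2             779
Taking the mean of column 'humidity' gives 35.5.

35.5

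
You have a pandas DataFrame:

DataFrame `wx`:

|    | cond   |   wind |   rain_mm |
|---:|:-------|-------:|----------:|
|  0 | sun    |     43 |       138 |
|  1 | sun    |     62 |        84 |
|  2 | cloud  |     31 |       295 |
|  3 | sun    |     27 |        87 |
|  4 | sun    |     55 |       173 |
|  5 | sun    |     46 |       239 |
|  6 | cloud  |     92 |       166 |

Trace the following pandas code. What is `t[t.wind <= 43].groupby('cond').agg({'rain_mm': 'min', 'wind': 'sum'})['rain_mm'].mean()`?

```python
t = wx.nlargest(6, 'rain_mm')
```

191.0

take 6 rows with largest rain_mm:
    cond  wind  rain_mm
2  cloud    31      295
5    sun    46      239
4    sun    55      173
6  cloud    92      166
0    sun    43      138
3    sun    27       87
filter rows where wind <= 43:
    cond  wind  rain_mm
2  cloud    31      295
0    sun    43      138
3    sun    27       87
group by cond: min(rain_mm), sum(wind):
       rain_mm  wind
cond                
cloud      295    31
sun         87    70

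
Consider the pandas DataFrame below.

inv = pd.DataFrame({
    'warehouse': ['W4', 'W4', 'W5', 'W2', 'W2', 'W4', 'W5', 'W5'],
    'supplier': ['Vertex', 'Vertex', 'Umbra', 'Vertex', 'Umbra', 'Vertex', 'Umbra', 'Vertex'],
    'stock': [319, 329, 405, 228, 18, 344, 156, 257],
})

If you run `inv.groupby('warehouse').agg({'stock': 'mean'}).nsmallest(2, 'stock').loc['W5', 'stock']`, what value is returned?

272.666666667

group by warehouse, mean of stock:
                stock
warehouse            
W2         123.000000
W4         330.666667
W5         272.666667
take 2 rows with smallest stock:
                stock
warehouse            
W2         123.000000
W5         272.666667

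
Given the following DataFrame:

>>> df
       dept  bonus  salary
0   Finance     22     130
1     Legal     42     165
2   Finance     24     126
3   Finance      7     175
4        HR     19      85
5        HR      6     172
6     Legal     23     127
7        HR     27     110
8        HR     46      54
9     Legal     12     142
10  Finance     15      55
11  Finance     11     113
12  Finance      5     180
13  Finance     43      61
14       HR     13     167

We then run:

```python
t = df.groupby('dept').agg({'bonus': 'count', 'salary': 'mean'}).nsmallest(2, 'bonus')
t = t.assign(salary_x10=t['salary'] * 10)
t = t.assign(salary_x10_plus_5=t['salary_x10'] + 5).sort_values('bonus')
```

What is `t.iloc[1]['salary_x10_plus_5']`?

group by dept: count(bonus), mean(salary):
         bonus      salary
dept                      
Finance      7  120.000000
HR           5  117.600000
Legal        3  144.666667
take 2 rows with smallest bonus:
       bonus      salary
dept                    
Legal      3  144.666667
HR         5  117.600000
add column salary_x10 = t['salary'] * 10:
       bonus      salary   salary_x10
dept                                 
Legal      3  144.666667  1446.666667
HR         5  117.600000  1176.000000
add column salary_x10_plus_5 = t['salary_x10'] + 5:
       bonus      salary   salary_x10  salary_x10_plus_5
dept                                                    
Legal      3  144.666667  1446.666667        1451.666667
HR         5  117.600000  1176.000000        1181.000000
sort by bonus:
       bonus      salary   salary_x10  salary_x10_plus_5
dept                                                    
Legal      3  144.666667  1446.666667        1451.666667
HR         5  117.600000  1176.000000        1181.000000
Taking the value at position 1, column 'salary_x10_plus_5' gives 1181.0.

1181.0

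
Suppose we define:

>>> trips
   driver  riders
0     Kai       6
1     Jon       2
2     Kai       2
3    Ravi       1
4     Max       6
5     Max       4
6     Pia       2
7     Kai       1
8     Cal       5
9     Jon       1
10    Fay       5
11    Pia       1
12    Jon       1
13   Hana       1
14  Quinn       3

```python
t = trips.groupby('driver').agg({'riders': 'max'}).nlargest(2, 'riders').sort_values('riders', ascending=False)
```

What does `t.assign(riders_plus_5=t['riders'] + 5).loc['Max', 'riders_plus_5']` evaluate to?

group by driver, max of riders:
        riders
driver        
Cal          5
Fay          5
Hana         1
Jon          2
Kai          6
Max          6
Pia          2
Quinn        3
Ravi         1
take 2 rows with largest riders:
        riders
driver        
Kai          6
Max          6
sort by riders descending:
        riders
driver        
Kai          6
Max          6
add column riders_plus_5 = t['riders'] + 5:
        riders  riders_plus_5
driver                       
Kai          6             11
Max          6             11

11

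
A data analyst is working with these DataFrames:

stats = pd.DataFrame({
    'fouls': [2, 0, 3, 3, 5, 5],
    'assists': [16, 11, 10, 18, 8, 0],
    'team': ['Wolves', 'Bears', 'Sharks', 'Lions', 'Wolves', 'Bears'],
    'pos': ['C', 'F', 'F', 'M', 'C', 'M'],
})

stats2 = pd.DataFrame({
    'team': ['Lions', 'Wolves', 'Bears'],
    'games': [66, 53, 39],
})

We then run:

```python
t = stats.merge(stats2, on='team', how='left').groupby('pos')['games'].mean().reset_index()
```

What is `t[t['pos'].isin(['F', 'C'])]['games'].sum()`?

92.0

merge on 'team' (how='left') → 6 rows:
   fouls  assists    team pos  games
0      2       16  Wolves   C   53.0
1      0       11   Bears   F   39.0
2      3       10  Sharks   F    NaN
3      3       18   Lions   M   66.0
4      5        8  Wolves   C   53.0
5      5        0   Bears   M   39.0
group by pos, mean of games:
pos
C    53.0
F    39.0
M    52.5
Name: games, dtype: float64
reset_index():
  pos  games
0   C   53.0
1   F   39.0
2   M   52.5
filter rows where pos in ['F', 'C']:
  pos  games
0   C   53.0
1   F   39.0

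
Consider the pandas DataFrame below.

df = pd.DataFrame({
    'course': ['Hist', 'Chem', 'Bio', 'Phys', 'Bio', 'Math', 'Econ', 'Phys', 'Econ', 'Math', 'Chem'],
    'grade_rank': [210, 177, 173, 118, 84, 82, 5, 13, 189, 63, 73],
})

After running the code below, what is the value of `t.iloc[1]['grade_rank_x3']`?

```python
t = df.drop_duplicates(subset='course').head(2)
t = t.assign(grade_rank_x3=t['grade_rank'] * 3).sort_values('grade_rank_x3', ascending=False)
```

drop duplicate course (keep=first):
  course  grade_rank
0   Hist         210
1   Chem         177
2    Bio         173
3   Phys         118
5   Math          82
6   Econ           5
take first 2 rows:
  course  grade_rank
0   Hist         210
1   Chem         177
add column grade_rank_x3 = t['grade_rank'] * 3:
  course  grade_rank  grade_rank_x3
0   Hist         210            630
1   Chem         177            531
sort by grade_rank_x3 descending:
  course  grade_rank  grade_rank_x3
0   Hist         210            630
1   Chem         177            531

531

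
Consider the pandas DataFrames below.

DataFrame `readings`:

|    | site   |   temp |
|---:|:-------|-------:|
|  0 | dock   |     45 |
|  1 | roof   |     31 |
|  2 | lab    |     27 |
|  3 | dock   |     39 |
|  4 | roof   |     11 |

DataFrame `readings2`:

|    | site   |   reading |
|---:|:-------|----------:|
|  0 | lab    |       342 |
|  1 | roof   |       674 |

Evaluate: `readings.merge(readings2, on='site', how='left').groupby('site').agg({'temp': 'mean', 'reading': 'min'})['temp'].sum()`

90.0

merge on 'site' (how='left') → 5 rows:
   site  temp  reading
0  dock    45      NaN
1  roof    31    674.0
2   lab    27    342.0
3  dock    39      NaN
4  roof    11    674.0
group by site: mean(temp), min(reading):
      temp  reading
site               
dock  42.0      NaN
lab   27.0    342.0
roof  21.0    674.0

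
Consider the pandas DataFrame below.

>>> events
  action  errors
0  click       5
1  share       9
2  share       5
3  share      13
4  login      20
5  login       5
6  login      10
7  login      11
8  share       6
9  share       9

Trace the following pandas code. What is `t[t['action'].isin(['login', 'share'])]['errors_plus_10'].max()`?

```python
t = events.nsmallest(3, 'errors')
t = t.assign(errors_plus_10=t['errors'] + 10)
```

take 3 rows with smallest errors:
  action  errors
0  click       5
2  share       5
5  login       5
add column errors_plus_10 = t['errors'] + 10:
  action  errors  errors_plus_10
0  click       5              15
2  share       5              15
5  login       5              15
filter rows where action in ['login', 'share']:
  action  errors  errors_plus_10
2  share       5              15
5  login       5              15
Hence 15.

15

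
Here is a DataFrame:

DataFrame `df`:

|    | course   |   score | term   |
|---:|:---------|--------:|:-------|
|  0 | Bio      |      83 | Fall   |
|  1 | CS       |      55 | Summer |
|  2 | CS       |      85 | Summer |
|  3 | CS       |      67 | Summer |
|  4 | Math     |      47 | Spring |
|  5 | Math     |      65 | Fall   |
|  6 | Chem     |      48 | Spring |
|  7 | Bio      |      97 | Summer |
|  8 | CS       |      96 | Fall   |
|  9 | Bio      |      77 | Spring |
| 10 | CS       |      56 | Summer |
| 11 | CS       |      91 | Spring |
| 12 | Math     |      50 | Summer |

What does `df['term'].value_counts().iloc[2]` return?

3

value_counts of term:
term
Summer    6
Spring    4
Fall      3
Name: count, dtype: int64
Taking the value at position 2 gives 3.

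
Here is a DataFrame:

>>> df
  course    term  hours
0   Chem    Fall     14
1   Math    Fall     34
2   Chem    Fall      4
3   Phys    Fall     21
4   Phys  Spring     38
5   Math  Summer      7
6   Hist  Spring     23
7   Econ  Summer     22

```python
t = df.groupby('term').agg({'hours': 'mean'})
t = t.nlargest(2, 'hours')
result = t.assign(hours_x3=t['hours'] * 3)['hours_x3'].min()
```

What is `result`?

54.75

group by term, mean of hours:
        hours
term         
Fall    18.25
Spring  30.50
Summer  14.50
take 2 rows with largest hours:
        hours
term         
Spring  30.50
Fall    18.25
add column hours_x3 = t['hours'] * 3:
        hours  hours_x3
term                   
Spring  30.50     91.50
Fall    18.25     54.75
min of column 'hours_x3' → 54.75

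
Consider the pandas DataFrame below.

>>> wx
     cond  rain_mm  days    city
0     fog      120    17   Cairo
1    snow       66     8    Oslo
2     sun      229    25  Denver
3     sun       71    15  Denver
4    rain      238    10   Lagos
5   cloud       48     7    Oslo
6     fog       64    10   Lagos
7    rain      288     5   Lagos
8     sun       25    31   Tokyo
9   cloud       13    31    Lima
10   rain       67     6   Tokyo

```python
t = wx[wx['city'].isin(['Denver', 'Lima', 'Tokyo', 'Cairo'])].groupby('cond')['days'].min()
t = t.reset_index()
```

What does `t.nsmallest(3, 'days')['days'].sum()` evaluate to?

38

filter rows where city in ['Denver', 'Lima', 'Tokyo', 'Cairo']:
     cond  rain_mm  days    city
0     fog      120    17   Cairo
2     sun      229    25  Denver
3     sun       71    15  Denver
8     sun       25    31   Tokyo
9   cloud       13    31    Lima
10   rain       67     6   Tokyo
group by cond, min of days:
cond
cloud    31
fog      17
rain      6
sun      15
Name: days, dtype: int64
reset_index():
    cond  days
0  cloud    31
1    fog    17
2   rain     6
3    sun    15
take 3 rows with smallest days:
   cond  days
2  rain     6
3   sun    15
1   fog    17
sum of column 'days' → 38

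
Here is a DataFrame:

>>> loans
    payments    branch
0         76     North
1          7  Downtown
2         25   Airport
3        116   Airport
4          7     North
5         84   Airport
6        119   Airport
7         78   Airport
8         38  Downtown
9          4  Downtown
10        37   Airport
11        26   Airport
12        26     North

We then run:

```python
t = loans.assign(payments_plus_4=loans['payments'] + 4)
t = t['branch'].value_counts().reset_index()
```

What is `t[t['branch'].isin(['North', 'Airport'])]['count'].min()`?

3

add column payments_plus_4 = loans['payments'] + 4:
    payments    branch  payments_plus_4
0         76     North               80
1          7  Downtown               11
2         25   Airport               29
3        116   Airport              120
4          7     North               11
5         84   Airport               88
6        119   Airport              123
7         78   Airport               82
8         38  Downtown               42
9          4  Downtown                8
10        37   Airport               41
11        26   Airport               30
12        26     North               30
value_counts of branch:
branch
Airport     7
North       3
Downtown    3
Name: count, dtype: int64
reset_index():
     branch  count
0   Airport      7
1     North      3
2  Downtown      3
filter rows where branch in ['North', 'Airport']:
    branch  count
0  Airport      7
1    North      3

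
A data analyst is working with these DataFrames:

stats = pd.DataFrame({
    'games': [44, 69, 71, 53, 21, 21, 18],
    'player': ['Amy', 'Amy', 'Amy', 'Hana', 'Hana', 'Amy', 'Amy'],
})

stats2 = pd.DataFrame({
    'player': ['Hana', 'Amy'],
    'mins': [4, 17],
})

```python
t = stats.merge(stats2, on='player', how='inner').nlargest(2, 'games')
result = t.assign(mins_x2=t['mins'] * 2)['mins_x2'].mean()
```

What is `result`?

34.0

merge on 'player' (how='inner') → 7 rows:
   games player  mins
0     44    Amy    17
1     69    Amy    17
2     71    Amy    17
3     53   Hana     4
4     21   Hana     4
5     21    Amy    17
6     18    Amy    17
take 2 rows with largest games:
   games player  mins
2     71    Amy    17
1     69    Amy    17
add column mins_x2 = t['mins'] * 2:
   games player  mins  mins_x2
2     71    Amy    17       34
1     69    Amy    17       34
Taking the mean of column 'mins_x2' gives 34.0.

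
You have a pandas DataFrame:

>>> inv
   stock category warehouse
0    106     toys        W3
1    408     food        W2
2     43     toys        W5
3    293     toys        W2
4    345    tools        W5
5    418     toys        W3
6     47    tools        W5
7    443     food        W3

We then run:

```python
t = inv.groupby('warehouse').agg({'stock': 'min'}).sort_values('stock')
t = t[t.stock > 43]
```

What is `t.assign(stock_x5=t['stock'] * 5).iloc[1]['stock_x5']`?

1465

group by warehouse, min of stock:
           stock
warehouse       
W2           293
W3           106
W5            43
sort by stock:
           stock
warehouse       
W5            43
W3           106
W2           293
filter rows where stock > 43:
           stock
warehouse       
W3           106
W2           293
add column stock_x5 = t['stock'] * 5:
           stock  stock_x5
warehouse                 
W3           106       530
W2           293      1465
So iloc[1]['stock_x5'] = 1465.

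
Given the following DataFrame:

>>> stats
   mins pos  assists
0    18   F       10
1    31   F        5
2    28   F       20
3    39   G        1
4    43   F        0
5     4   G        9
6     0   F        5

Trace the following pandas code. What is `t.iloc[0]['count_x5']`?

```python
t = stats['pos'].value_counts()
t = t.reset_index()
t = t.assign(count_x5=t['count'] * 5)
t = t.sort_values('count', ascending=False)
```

value_counts of pos:
pos
F    5
G    2
Name: count, dtype: int64
reset_index():
  pos  count
0   F      5
1   G      2
add column count_x5 = t['count'] * 5:
  pos  count  count_x5
0   F      5        25
1   G      2        10
sort by count descending:
  pos  count  count_x5
0   F      5        25
1   G      2        10
Finally, value at position 0, column 'count_x5' = 25.

25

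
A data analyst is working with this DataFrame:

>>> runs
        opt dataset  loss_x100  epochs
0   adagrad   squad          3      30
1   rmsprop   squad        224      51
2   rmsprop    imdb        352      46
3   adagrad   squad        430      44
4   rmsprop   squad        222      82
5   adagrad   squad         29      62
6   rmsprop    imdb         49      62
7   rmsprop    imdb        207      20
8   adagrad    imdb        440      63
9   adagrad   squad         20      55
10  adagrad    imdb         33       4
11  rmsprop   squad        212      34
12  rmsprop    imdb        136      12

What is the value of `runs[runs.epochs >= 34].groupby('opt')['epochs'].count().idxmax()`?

filter rows where epochs >= 34:
        opt dataset  loss_x100  epochs
1   rmsprop   squad        224      51
2   rmsprop    imdb        352      46
3   adagrad   squad        430      44
4   rmsprop   squad        222      82
5   adagrad   squad         29      62
6   rmsprop    imdb         49      62
8   adagrad    imdb        440      63
9   adagrad   squad         20      55
11  rmsprop   squad        212      34
group by opt, count of epochs:
opt
adagrad    4
rmsprop    5
Name: epochs, dtype: int64

rmsprop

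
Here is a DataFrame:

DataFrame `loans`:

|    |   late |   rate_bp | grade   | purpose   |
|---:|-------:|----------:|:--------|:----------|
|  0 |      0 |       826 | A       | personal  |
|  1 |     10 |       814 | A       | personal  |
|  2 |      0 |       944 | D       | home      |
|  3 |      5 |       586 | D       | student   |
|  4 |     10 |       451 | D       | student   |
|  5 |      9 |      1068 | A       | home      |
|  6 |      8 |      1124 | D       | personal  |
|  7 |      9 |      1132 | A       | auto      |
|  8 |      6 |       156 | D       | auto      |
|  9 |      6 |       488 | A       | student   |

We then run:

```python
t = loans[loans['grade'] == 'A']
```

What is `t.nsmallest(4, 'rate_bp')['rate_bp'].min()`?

488

filter rows where grade == 'A':
   late  rate_bp grade   purpose
0     0      826     A  personal
1    10      814     A  personal
5     9     1068     A      home
7     9     1132     A      auto
9     6      488     A   student
take 4 rows with smallest rate_bp:
   late  rate_bp grade   purpose
9     6      488     A   student
1    10      814     A  personal
0     0      826     A  personal
5     9     1068     A      home
Then the min of column 'rate_bp': 488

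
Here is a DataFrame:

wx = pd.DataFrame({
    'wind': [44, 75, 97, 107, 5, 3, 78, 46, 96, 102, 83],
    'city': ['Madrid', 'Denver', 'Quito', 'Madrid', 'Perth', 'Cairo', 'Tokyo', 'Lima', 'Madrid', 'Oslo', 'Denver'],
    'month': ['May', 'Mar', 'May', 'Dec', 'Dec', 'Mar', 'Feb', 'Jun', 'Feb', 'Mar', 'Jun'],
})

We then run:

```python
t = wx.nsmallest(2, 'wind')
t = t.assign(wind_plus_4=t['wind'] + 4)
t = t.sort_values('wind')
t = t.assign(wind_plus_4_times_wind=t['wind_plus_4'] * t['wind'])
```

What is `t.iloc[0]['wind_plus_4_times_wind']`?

21

take 2 rows with smallest wind:
   wind   city month
5     3  Cairo   Mar
4     5  Perth   Dec
add column wind_plus_4 = t['wind'] + 4:
   wind   city month  wind_plus_4
5     3  Cairo   Mar            7
4     5  Perth   Dec            9
sort by wind:
   wind   city month  wind_plus_4
5     3  Cairo   Mar            7
4     5  Perth   Dec            9
add column wind_plus_4_times_wind = t['wind_plus_4'] * t['wind']:
   wind   city month  wind_plus_4  wind_plus_4_times_wind
5     3  Cairo   Mar            7                      21
4     5  Perth   Dec            9                      45
The value at position 0, column 'wind_plus_4_times_wind' is 21.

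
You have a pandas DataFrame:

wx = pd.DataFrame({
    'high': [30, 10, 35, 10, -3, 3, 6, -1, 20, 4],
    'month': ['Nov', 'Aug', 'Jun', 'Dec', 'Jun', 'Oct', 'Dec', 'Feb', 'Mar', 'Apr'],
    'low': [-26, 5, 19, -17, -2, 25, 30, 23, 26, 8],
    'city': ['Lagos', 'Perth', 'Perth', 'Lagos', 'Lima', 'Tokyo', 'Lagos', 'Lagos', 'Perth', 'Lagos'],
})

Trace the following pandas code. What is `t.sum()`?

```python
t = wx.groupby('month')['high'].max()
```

111

group by month, max of high:
month
Apr     4
Aug    10
Dec    10
Feb    -1
Jun    35
Mar    20
Nov    30
Oct     3
Name: high, dtype: int64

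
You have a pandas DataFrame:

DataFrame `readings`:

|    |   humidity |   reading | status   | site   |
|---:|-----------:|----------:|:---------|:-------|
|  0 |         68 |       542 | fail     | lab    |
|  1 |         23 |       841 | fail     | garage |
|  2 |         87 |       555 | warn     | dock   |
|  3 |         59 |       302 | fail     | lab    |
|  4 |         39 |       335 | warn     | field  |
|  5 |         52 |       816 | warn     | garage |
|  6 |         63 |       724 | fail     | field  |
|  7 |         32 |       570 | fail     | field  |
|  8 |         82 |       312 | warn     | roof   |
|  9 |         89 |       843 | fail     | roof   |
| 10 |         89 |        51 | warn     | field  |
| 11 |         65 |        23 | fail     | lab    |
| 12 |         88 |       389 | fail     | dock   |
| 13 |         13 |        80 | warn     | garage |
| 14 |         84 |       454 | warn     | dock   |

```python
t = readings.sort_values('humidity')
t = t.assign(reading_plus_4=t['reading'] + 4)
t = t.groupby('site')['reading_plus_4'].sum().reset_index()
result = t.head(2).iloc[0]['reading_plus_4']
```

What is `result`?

sort by humidity:
    humidity  reading status    site
13        13       80   warn  garage
1         23      841   fail  garage
7         32      570   fail   field
4         39      335   warn   field
5         52      816   warn  garage
3         59      302   fail     lab
6         63      724   fail   field
11        65       23   fail     lab
0         68      542   fail     lab
8         82      312   warn    roof
14        84      454   warn    dock
2         87      555   warn    dock
12        88      389   fail    dock
9         89      843   fail    roof
10        89       51   warn   field
add column reading_plus_4 = t['reading'] + 4:
    humidity  reading status    site  reading_plus_4
13        13       80   warn  garage              84
1         23      841   fail  garage             845
7         32      570   fail   field             574
4         39      335   warn   field             339
5         52      816   warn  garage             820
3         59      302   fail     lab             306
6         63      724   fail   field             728
11        65       23   fail     lab              27
0         68      542   fail     lab             546
8         82      312   warn    roof             316
14        84      454   warn    dock             458
2         87      555   warn    dock             559
12        88      389   fail    dock             393
9         89      843   fail    roof             847
10        89       51   warn   field              55
group by site, sum of reading_plus_4:
site
dock      1410
field     1696
garage    1749
lab        879
roof      1163
Name: reading_plus_4, dtype: int64
reset_index():
     site  reading_plus_4
0    dock            1410
1   field            1696
2  garage            1749
3     lab             879
4    roof            1163
take first 2 rows:
    site  reading_plus_4
0   dock            1410
1  field            1696
The value at position 0, column 'reading_plus_4' is 1410.

1410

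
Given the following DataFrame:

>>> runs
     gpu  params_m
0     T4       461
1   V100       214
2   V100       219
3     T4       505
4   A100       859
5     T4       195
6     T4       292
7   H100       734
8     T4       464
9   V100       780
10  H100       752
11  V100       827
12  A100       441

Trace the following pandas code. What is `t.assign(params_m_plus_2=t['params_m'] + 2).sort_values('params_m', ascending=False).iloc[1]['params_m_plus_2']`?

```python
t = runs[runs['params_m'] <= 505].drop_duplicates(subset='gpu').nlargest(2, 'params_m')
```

filter rows where params_m <= 505:
     gpu  params_m
0     T4       461
1   V100       214
2   V100       219
3     T4       505
5     T4       195
6     T4       292
8     T4       464
12  A100       441
drop duplicate gpu (keep=first):
     gpu  params_m
0     T4       461
1   V100       214
12  A100       441
take 2 rows with largest params_m:
     gpu  params_m
0     T4       461
12  A100       441
add column params_m_plus_2 = t['params_m'] + 2:
     gpu  params_m  params_m_plus_2
0     T4       461              463
12  A100       441              443
sort by params_m descending:
     gpu  params_m  params_m_plus_2
0     T4       461              463
12  A100       441              443
So iloc[1]['params_m_plus_2'] = 443.

443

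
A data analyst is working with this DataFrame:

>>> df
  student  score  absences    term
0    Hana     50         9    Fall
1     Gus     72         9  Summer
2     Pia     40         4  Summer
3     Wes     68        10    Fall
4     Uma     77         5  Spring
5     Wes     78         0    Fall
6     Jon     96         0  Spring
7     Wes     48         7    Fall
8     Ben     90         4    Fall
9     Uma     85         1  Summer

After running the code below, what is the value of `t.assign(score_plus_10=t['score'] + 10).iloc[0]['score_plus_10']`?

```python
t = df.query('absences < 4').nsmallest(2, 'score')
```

88

filter rows where absences < 4:
  student  score  absences    term
5     Wes     78         0    Fall
6     Jon     96         0  Spring
9     Uma     85         1  Summer
take 2 rows with smallest score:
  student  score  absences    term
5     Wes     78         0    Fall
9     Uma     85         1  Summer
add column score_plus_10 = t['score'] + 10:
  student  score  absences    term  score_plus_10
5     Wes     78         0    Fall             88
9     Uma     85         1  Summer             95
Then the value at position 0, column 'score_plus_10': 88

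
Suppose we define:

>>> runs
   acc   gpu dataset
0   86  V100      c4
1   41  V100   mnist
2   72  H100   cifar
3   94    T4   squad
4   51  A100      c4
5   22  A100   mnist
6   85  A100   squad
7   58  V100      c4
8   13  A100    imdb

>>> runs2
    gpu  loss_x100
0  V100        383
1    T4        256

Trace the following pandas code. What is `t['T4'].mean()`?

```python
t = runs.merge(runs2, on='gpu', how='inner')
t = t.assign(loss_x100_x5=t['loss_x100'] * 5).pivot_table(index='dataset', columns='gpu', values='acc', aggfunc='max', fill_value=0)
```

31.3333333333

merge on 'gpu' (how='inner') → 4 rows:
   acc   gpu dataset  loss_x100
0   86  V100      c4        383
1   41  V100   mnist        383
2   94    T4   squad        256
3   58  V100      c4        383
add column loss_x100_x5 = t['loss_x100'] * 5:
   acc   gpu dataset  loss_x100  loss_x100_x5
0   86  V100      c4        383          1915
1   41  V100   mnist        383          1915
2   94    T4   squad        256          1280
3   58  V100      c4        383          1915
pivot: rows=dataset, cols=gpu, max(acc):
gpu      T4  V100
dataset          
c4        0    86
mnist     0    41
squad    94     0
The mean of column 'T4' is 31.3333333333.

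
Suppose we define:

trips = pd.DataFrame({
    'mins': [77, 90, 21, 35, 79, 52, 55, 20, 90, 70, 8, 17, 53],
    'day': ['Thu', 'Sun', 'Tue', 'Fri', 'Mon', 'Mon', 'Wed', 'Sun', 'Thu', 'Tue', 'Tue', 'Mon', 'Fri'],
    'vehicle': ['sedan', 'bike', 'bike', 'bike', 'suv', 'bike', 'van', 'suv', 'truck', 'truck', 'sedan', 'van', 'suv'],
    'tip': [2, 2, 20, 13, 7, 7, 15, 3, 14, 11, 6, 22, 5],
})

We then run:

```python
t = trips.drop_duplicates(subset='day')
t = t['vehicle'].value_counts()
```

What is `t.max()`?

3

drop duplicate day (keep=first):
   mins  day vehicle  tip
0    77  Thu   sedan    2
1    90  Sun    bike    2
2    21  Tue    bike   20
3    35  Fri    bike   13
4    79  Mon     suv    7
6    55  Wed     van   15
value_counts of vehicle:
vehicle
bike     3
sedan    1
suv      1
van      1
Name: count, dtype: int64
Then the max of the resulting series: 3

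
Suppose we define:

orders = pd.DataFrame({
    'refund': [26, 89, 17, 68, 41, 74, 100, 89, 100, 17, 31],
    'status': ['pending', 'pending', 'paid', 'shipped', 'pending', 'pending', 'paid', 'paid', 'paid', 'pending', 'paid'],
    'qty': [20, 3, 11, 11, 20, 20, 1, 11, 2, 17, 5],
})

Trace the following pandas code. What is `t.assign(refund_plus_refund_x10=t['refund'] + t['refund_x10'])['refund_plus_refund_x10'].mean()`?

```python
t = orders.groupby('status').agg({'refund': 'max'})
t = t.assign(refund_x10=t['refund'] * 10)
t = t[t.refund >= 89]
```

group by status, max of refund:
         refund
status         
paid        100
pending      89
shipped      68
add column refund_x10 = t['refund'] * 10:
         refund  refund_x10
status                     
paid        100        1000
pending      89         890
shipped      68         680
filter rows where refund >= 89:
         refund  refund_x10
status                     
paid        100        1000
pending      89         890
add column refund_plus_refund_x10 = t['refund'] + t['refund_x10']:
         refund  refund_x10  refund_plus_refund_x10
status                                             
paid        100        1000                    1100
pending      89         890                     979
Hence 1039.5.

1039.5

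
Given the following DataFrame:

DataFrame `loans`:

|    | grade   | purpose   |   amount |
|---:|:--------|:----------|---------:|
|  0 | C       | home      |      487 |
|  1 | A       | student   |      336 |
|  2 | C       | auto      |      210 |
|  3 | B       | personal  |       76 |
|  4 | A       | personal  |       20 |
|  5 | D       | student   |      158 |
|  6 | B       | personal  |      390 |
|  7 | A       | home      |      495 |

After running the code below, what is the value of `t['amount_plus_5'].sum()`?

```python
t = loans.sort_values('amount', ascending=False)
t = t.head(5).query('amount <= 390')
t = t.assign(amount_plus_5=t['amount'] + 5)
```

sort by amount descending:
  grade   purpose  amount
7     A      home     495
0     C      home     487
6     B  personal     390
1     A   student     336
2     C      auto     210
5     D   student     158
3     B  personal      76
4     A  personal      20
take first 5 rows:
  grade   purpose  amount
7     A      home     495
0     C      home     487
6     B  personal     390
1     A   student     336
2     C      auto     210
filter rows where amount <= 390:
  grade   purpose  amount
6     B  personal     390
1     A   student     336
2     C      auto     210
add column amount_plus_5 = t['amount'] + 5:
  grade   purpose  amount  amount_plus_5
6     B  personal     390            395
1     A   student     336            341
2     C      auto     210            215
Taking the sum of column 'amount_plus_5' gives 951.

951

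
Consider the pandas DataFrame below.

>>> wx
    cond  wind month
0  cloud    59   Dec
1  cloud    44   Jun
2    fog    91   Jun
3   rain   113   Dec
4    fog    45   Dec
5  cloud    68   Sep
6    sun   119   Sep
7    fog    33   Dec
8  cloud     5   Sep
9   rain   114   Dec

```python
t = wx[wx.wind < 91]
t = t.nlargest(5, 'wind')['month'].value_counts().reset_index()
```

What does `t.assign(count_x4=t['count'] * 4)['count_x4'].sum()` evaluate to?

filter rows where wind < 91:
    cond  wind month
0  cloud    59   Dec
1  cloud    44   Jun
4    fog    45   Dec
5  cloud    68   Sep
7    fog    33   Dec
8  cloud     5   Sep
take 5 rows with largest wind:
    cond  wind month
5  cloud    68   Sep
0  cloud    59   Dec
4    fog    45   Dec
1  cloud    44   Jun
7    fog    33   Dec
value_counts of month:
month
Dec    3
Sep    1
Jun    1
Name: count, dtype: int64
reset_index():
  month  count
0   Dec      3
1   Sep      1
2   Jun      1
add column count_x4 = t['count'] * 4:
  month  count  count_x4
0   Dec      3        12
1   Sep      1         4
2   Jun      1         4
So sum() = 20.

20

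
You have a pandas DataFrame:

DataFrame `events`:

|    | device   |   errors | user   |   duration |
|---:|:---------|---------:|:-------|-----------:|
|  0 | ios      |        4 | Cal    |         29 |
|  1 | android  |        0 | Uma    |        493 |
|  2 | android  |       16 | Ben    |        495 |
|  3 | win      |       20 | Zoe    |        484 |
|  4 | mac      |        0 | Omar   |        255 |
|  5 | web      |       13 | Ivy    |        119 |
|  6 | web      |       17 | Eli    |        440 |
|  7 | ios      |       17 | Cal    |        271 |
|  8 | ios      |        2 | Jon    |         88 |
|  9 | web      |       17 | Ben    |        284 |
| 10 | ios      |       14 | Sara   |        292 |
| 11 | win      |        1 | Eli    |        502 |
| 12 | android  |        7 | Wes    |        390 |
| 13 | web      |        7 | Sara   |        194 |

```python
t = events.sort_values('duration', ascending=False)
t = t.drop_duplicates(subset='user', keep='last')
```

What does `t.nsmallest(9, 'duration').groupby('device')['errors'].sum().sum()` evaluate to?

sort by duration descending:
     device  errors  user  duration
11      win       1   Eli       502
2   android      16   Ben       495
1   android       0   Uma       493
3       win      20   Zoe       484
6       web      17   Eli       440
12  android       7   Wes       390
10      ios      14  Sara       292
9       web      17   Ben       284
7       ios      17   Cal       271
4       mac       0  Omar       255
13      web       7  Sara       194
5       web      13   Ivy       119
8       ios       2   Jon        88
0       ios       4   Cal        29
drop duplicate user (keep=last):
     device  errors  user  duration
1   android       0   Uma       493
3       win      20   Zoe       484
6       web      17   Eli       440
12  android       7   Wes       390
9       web      17   Ben       284
4       mac       0  Omar       255
13      web       7  Sara       194
5       web      13   Ivy       119
8       ios       2   Jon        88
0       ios       4   Cal        29
take 9 rows with smallest duration:
     device  errors  user  duration
0       ios       4   Cal        29
8       ios       2   Jon        88
5       web      13   Ivy       119
13      web       7  Sara       194
4       mac       0  Omar       255
9       web      17   Ben       284
12  android       7   Wes       390
6       web      17   Eli       440
3       win      20   Zoe       484
group by device, sum of errors:
device
android     7
ios         6
mac         0
web        54
win        20
Name: errors, dtype: int64
sum of the resulting series → 87

87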